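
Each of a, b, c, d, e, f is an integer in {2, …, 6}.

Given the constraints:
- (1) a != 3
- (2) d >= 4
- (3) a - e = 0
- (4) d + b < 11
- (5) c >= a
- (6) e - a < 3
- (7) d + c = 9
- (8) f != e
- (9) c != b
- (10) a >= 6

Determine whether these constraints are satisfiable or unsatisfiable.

From constraint 2: d ≥ 4. From constraints 5 and 10: c ≥ a ≥ 6. Hence d + c ≥ 10. But constraint 7 requires d + c = 9, and 9 < 10. Contradiction.

Unsatisfiable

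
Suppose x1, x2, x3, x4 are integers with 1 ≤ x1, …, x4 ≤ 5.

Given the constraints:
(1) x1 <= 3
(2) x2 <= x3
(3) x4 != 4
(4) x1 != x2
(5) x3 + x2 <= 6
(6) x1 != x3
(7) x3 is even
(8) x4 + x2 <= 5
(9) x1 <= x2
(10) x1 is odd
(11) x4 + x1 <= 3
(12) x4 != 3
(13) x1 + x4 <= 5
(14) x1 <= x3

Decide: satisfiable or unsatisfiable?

Satisfiable

Take x1 = 1, x2 = 2, x3 = 2, x4 = 1. Then constraint 5: x3 + x2 = 4; constraint 8: x4 + x2 = 3; constraint 11: x4 + x1 = 2, and every other listed constraint is also met.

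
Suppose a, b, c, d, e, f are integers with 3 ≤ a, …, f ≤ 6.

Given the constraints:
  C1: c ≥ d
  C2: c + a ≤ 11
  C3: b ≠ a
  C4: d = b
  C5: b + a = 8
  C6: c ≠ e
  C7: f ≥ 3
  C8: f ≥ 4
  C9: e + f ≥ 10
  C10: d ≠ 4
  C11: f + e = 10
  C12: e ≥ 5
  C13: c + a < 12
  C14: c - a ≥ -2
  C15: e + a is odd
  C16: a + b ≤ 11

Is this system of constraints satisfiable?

Satisfiable

One satisfying assignment is a = 5, b = 3, c = 5, d = 3, e = 6, f = 4.
For the less obvious constraints — constraint 2: c + a = 10; constraint 5: b + a = 8 — and the others hold by inspection.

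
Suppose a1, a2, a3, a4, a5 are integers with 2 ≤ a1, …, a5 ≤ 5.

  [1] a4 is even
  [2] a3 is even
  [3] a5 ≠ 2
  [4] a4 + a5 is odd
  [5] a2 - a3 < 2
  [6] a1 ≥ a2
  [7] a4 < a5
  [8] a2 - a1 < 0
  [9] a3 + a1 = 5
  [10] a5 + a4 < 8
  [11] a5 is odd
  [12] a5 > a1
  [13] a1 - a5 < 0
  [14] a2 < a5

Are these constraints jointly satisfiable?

Satisfiable

One satisfying assignment is a1 = 3, a2 = 2, a3 = 2, a4 = 2, a5 = 5.
For the less obvious constraints — constraint 5: a2 - a3 = 0; constraint 8: a2 - a1 = -1 — and the others hold by inspection.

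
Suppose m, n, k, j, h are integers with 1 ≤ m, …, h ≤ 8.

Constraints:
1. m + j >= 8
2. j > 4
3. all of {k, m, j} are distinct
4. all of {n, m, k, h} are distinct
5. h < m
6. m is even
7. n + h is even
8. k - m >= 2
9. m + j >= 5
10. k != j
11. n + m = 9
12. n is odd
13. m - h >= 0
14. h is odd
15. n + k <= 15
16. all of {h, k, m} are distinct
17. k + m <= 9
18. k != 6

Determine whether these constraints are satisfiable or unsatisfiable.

The assignment m = 2, n = 7, k = 5, j = 6, h = 1 works:
  constraint 1 holds since m + j = 8.
  constraint 8 holds since k - m = 3.
The rest check out directly.

Satisfiable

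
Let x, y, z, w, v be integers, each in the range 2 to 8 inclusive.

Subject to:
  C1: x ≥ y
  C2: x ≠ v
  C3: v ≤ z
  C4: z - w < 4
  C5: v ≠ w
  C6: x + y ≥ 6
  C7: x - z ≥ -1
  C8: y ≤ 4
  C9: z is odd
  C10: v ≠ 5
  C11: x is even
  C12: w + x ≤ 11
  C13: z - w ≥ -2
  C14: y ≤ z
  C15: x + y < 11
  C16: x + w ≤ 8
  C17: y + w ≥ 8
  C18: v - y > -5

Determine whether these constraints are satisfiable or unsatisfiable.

Satisfiable

Take x = 4, y = 4, z = 5, w = 4, v = 2. Then constraint 4: z - w = 1; constraint 6: x + y = 8; constraint 7: x - z = -1, and every other listed constraint is also met.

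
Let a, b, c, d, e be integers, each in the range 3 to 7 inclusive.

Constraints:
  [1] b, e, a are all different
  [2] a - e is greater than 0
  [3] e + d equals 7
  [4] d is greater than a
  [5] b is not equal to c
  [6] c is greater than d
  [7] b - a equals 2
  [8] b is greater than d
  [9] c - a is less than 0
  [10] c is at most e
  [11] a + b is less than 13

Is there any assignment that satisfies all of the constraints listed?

Constraints 2, 4, 6, and 10 give c ≤ e, e < a, a < d, d < c. Chaining: c ≤ e < a < d < c, which forces c < c — impossible.

Unsatisfiable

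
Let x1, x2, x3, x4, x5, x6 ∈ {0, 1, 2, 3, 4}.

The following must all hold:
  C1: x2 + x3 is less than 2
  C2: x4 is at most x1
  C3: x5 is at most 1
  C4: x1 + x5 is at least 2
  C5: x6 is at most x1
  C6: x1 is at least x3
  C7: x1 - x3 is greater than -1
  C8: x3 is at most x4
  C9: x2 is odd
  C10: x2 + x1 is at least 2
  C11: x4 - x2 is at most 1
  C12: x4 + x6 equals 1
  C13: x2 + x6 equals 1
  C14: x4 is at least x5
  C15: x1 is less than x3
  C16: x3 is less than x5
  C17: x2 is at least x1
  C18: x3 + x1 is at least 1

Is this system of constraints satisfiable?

Constraints 2, 14, 15, and 16 give x4 ≤ x1, x1 < x3, x3 < x5, x5 ≤ x4. Chaining: x4 ≤ x1 < x3 < x5 ≤ x4, which forces x4 < x4 — impossible.

Unsatisfiable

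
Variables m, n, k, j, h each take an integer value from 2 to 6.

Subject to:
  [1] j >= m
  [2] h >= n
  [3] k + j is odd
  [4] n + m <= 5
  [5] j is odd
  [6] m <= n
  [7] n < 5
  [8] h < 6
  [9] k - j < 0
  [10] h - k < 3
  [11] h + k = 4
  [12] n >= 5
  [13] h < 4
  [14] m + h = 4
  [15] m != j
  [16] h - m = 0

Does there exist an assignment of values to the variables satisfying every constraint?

From constraints 2 and 12: h ≥ n and n ≥ 5, so h ≥ 5. From constraint 13: h ≤ 3. But 3 < 5, so no value of h works.

Unsatisfiable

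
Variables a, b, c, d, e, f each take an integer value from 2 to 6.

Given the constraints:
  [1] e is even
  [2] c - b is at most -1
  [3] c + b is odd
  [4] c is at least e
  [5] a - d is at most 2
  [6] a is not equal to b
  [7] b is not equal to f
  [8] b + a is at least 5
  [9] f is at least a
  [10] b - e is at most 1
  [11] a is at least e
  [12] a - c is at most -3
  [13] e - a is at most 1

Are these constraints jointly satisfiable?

Unsatisfiable

Constraints 2, 10, 12, and 13 give c − a ≥ 3, a − e ≥ -1, e − b ≥ -1, b − c ≥ 1.
Adding all 4 inequalities: the left sides telescope to 0, and the right sides sum to 3 + (-1) + (-1) + 1 = 2. So 0 ≥ 2, which is false.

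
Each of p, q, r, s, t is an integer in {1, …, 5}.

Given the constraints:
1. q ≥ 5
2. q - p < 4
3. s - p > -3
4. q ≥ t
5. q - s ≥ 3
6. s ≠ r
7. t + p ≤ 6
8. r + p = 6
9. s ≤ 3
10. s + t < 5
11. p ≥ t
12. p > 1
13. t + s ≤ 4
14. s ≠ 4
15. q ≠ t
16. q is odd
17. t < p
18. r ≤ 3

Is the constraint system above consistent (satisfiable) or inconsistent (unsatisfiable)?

Satisfiable

Try p = 3, q = 5, r = 3, s = 1, t = 1.
Check constraint 2: q - p = 2; constraint 3: s - p = -2; constraint 5: q - s = 4. The remaining constraints are straightforward to verify.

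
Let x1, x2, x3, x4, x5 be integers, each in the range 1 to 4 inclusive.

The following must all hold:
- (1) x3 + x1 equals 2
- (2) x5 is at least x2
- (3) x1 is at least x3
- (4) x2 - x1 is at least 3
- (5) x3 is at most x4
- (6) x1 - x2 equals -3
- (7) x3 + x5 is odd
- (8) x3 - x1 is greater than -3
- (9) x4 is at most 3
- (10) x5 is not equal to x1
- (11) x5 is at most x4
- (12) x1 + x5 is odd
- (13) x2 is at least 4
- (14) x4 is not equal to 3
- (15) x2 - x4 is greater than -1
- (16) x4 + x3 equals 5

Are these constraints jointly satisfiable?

From constraints 2 and 13: x5 ≥ x2 and x2 ≥ 4, so x5 ≥ 4. From constraints 9 and 11: x5 ≤ x4 and x4 ≤ 3, so x5 ≤ 3. But 3 < 4, so no value of x5 works.

Unsatisfiable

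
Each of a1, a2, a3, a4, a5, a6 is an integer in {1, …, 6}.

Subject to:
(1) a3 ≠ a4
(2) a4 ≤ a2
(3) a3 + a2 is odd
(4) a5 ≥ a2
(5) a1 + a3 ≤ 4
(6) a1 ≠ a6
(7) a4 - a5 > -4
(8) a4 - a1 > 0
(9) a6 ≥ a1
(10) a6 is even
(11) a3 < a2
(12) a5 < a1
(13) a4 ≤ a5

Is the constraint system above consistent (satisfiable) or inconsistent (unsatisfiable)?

Constraints 2, 4, 8, and 12 give a1 < a4, a4 ≤ a2, a2 ≤ a5, a5 < a1. Chaining: a1 < a4 ≤ a2 ≤ a5 < a1, which forces a1 < a1 — impossible.

Unsatisfiable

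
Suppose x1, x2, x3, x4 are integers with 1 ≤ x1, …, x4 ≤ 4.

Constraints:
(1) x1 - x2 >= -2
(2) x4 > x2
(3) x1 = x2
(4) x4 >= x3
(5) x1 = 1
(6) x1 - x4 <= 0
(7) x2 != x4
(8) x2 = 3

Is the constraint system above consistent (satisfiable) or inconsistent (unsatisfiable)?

Constraint 5 fixes x1 = 1 and constraint 8 fixes x2 = 3, but constraint 3 requires x1 = x2. Since 1 ≠ 3, contradiction.

Unsatisfiable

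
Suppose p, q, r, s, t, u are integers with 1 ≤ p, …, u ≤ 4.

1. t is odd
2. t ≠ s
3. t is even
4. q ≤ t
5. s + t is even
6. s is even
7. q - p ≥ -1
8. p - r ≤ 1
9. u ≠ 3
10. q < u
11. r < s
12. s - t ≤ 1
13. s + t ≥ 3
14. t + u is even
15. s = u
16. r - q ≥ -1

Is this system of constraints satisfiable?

Constraint 6 makes s even and constraint 1 makes t odd, so s + t must be odd. Constraint 5 says s + t is even — contradiction.

Unsatisfiable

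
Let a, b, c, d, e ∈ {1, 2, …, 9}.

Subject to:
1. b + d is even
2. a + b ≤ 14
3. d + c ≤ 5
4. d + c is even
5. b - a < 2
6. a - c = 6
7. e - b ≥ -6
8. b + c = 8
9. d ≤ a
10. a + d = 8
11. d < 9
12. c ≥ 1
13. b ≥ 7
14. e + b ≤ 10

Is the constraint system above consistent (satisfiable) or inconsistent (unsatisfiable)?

Take a = 7, b = 7, c = 1, d = 1, e = 2. Then constraint 2: a + b = 14; constraint 3: d + c = 2; constraint 5: b - a = 0, and every other listed constraint is also met.

Satisfiable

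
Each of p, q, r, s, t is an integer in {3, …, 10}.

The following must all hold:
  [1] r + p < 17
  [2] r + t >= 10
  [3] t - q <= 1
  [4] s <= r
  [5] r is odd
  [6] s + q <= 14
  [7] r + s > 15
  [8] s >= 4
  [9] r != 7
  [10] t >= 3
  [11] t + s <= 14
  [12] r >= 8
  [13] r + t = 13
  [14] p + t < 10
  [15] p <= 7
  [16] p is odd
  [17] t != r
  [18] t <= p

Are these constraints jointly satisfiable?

Satisfiable

Take p = 5, q = 5, r = 9, s = 9, t = 4. Then constraint 1: r + p = 14; constraint 2: r + t = 13, and every other listed constraint is also met.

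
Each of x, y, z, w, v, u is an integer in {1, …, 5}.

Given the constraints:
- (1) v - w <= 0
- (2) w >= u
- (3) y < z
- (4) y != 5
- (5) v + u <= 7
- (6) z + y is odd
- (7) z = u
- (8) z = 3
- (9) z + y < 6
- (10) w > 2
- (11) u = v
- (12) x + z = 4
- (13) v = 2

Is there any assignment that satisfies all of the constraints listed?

Unsatisfiable

Constraint 8 fixes z = 3 and constraint 13 fixes v = 2. Constraints 7 and 11 give z = u = v, so z = v. But 3 ≠ 2 — contradiction.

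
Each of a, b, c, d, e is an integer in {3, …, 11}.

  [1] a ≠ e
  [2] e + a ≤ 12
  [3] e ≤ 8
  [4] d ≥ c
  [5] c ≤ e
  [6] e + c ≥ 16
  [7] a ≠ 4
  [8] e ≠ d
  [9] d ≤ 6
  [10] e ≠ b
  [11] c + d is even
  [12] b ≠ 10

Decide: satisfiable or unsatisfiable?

From constraint 3: e ≤ 8. From constraints 4 and 9: c ≤ d ≤ 6. Hence e + c ≤ 14. But constraint 6 requires e + c ≥ 16, and 16 > 14. Contradiction.

Unsatisfiable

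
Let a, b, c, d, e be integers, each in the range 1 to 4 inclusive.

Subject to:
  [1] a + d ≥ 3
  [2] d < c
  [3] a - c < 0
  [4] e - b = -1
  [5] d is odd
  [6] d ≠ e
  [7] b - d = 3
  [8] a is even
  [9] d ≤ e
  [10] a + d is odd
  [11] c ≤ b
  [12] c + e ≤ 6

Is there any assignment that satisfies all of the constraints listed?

One satisfying assignment is a = 2, b = 4, c = 3, d = 1, e = 3.
For the less obvious constraints — constraint 1: a + d = 3; constraint 3: a - c = -1; constraint 4: e - b = -1 — and the others hold by inspection.

Satisfiable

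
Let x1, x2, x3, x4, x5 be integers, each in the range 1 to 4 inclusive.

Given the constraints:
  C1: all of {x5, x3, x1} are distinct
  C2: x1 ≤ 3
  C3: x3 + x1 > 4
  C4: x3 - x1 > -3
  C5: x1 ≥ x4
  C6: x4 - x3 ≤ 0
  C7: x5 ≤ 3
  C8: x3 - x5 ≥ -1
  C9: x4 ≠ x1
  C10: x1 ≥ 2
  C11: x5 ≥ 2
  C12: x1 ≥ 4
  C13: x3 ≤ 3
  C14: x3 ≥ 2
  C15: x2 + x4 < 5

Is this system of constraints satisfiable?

Unsatisfiable

Constraints 2, 7, 10, 11, 13, and 14 confine each of x5, x3, x1 to the 2 values {2, 3}.
Constraint 1 requires all 3 of them to be distinct, but only 2 values are available — impossible by the pigeonhole principle.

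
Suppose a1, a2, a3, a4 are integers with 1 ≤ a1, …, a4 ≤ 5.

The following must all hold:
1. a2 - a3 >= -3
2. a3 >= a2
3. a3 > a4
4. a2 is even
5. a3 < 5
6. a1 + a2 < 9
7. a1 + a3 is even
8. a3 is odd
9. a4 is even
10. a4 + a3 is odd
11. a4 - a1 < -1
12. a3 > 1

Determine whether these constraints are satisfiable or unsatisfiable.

Satisfiable

The assignment a1 = 5, a2 = 2, a3 = 3, a4 = 2 works:
  constraint 1 holds since a2 - a3 = -1.
  constraint 6 holds since a1 + a2 = 7.
The rest check out directly.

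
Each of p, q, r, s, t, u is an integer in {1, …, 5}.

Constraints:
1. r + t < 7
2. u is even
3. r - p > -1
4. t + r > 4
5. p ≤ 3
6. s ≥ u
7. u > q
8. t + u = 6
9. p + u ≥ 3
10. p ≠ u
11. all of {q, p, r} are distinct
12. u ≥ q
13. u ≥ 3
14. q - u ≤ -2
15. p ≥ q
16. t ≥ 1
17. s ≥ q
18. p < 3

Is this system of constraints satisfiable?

Satisfiable

Try p = 2, q = 1, r = 3, s = 4, t = 2, u = 4.
Check constraint 1: r + t = 5; constraint 3: r - p = 1; constraint 4: t + r = 5. The remaining constraints are straightforward to verify.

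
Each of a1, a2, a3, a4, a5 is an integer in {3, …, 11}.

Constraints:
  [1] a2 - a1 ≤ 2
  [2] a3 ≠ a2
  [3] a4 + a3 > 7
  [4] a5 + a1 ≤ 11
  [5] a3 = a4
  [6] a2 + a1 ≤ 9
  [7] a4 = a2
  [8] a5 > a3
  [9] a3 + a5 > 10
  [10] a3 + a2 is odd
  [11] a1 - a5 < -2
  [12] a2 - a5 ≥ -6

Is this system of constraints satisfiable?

Unsatisfiable

From constraints 5 and 7, a3 = a4 = a2, so a3 = a2. But constraint 2 says a3 ≠ a2. Contradiction.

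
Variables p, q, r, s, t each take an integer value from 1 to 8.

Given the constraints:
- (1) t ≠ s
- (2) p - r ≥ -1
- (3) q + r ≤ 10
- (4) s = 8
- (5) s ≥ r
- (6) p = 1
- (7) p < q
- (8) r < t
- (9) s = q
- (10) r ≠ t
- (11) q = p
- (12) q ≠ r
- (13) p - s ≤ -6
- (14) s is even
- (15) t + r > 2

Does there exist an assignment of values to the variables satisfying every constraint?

Constraint 4 fixes s = 8 and constraint 6 fixes p = 1. Constraints 9 and 11 give s = q = p, so s = p. But 8 ≠ 1 — contradiction.

Unsatisfiable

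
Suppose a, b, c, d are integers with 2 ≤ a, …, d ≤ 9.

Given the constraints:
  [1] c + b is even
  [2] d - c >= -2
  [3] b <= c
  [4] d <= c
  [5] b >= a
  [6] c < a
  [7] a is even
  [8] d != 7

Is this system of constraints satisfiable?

Unsatisfiable

Constraints 3, 5, and 6 give a ≤ b, b ≤ c, c < a. Chaining: a ≤ b ≤ c < a, which forces a < a — impossible.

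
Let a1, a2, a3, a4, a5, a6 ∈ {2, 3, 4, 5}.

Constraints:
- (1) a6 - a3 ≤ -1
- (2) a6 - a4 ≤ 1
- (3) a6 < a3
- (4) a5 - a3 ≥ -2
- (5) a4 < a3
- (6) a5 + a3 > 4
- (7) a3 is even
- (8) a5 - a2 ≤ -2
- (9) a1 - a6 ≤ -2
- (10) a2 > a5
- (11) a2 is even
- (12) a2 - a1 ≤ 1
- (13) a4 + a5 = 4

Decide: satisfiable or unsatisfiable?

Unsatisfiable

Constraints 1, 4, 8, 9, and 12 give a5 − a3 ≥ -2, a3 − a6 ≥ 1, a6 − a1 ≥ 2, a1 − a2 ≥ -1, a2 − a5 ≥ 2.
Adding all 5 inequalities: the left sides telescope to 0, and the right sides sum to (-2) + 1 + 2 + (-1) + 2 = 2. So 0 ≥ 2, which is false.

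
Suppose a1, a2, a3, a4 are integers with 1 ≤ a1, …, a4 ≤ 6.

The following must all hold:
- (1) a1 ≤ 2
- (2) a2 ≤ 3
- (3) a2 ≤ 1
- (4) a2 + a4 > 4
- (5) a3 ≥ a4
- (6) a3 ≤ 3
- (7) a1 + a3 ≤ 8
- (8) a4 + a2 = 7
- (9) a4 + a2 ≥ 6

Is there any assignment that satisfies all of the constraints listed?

Unsatisfiable

From constraints 5 and 6: a4 ≤ a3 ≤ 3. From constraint 3: a2 ≤ 1. Hence a4 + a2 ≤ 4. But constraint 9 requires a4 + a2 ≥ 6, and 6 > 4. Contradiction.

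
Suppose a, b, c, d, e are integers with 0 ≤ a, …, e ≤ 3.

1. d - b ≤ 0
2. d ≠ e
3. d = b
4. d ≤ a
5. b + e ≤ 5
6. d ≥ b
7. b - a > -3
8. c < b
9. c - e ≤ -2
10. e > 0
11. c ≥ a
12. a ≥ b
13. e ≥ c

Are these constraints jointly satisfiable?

Unsatisfiable

Constraints 4, 6, 8, and 11 give d ≤ a, a ≤ c, c < b, b ≤ d. Chaining: d ≤ a ≤ c < b ≤ d, which forces d < d — impossible.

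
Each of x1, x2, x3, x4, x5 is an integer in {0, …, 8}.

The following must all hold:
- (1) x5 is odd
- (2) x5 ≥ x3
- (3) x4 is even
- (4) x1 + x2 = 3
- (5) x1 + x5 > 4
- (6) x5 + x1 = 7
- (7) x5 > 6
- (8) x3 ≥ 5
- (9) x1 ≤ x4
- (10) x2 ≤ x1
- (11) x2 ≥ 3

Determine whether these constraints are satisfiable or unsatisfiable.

From constraints 2 and 8: x5 ≥ x3 ≥ 5. From constraints 10 and 11: x1 ≥ x2 ≥ 3. Hence x5 + x1 ≥ 8. But constraint 6 requires x5 + x1 = 7, and 7 < 8. Contradiction.

Unsatisfiable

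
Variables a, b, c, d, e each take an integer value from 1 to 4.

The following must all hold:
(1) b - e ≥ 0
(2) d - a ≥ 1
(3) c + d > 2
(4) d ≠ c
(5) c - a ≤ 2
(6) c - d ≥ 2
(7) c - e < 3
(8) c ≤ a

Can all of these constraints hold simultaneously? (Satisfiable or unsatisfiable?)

Unsatisfiable

Constraints 2, 5, and 6 give c − d ≥ 2, d − a ≥ 1, a − c ≥ -2.
Adding all 3 inequalities: the left sides telescope to 0, and the right sides sum to 2 + 1 + (-2) = 1. So 0 ≥ 1, which is false.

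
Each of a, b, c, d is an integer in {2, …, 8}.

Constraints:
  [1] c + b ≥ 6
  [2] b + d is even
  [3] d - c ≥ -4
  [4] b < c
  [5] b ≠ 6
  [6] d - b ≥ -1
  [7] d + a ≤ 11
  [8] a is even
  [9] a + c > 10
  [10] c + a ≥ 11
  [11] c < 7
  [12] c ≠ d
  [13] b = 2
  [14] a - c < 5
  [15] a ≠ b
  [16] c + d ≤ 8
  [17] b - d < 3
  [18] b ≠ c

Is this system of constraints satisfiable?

Setting (a, b, c, d) = (8, 2, 4, 2) satisfies everything: constraint 1: c + b = 6; constraint 3: d - c = -2, and the others follow.

Satisfiable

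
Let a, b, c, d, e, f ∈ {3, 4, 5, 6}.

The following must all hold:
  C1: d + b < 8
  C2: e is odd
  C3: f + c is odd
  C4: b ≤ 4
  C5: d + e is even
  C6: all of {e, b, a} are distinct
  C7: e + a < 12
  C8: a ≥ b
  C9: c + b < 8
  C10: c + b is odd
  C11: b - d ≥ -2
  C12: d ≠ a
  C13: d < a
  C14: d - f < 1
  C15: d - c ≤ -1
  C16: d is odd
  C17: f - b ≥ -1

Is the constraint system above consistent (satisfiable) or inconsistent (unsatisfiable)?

The assignment a = 6, b = 3, c = 4, d = 3, e = 5, f = 5 works:
  constraint 1 holds since d + b = 6.
  constraint 7 holds since e + a = 11.
The rest check out directly.

Satisfiable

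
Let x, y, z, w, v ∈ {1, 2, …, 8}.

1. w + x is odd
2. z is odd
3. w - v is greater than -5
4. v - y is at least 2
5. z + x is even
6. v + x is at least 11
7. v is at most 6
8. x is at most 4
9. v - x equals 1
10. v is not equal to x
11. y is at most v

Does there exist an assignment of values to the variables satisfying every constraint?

Unsatisfiable

From constraint 7: v ≤ 6. From constraint 8: x ≤ 4. Hence v + x ≤ 10. But constraint 6 requires v + x ≥ 11, and 11 > 10. Contradiction.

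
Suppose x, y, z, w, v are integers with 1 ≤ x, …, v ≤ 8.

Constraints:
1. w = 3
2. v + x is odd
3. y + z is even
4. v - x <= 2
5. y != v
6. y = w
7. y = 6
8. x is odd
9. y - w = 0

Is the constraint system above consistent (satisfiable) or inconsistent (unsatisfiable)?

Unsatisfiable

Constraint 7 fixes y = 6 and constraint 1 fixes w = 3, but constraint 6 requires y = w. Since 6 ≠ 3, contradiction.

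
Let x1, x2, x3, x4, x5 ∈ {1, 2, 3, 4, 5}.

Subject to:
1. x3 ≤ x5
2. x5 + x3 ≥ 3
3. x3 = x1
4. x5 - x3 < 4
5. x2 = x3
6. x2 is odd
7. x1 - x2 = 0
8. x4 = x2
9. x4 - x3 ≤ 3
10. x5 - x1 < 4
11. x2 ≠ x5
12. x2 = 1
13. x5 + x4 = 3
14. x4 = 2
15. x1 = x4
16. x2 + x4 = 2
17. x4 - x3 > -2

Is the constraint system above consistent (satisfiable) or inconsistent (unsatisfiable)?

Unsatisfiable

Constraint 12 fixes x2 = 1 and constraint 14 fixes x4 = 2. Constraints 3, 5, and 15 give x2 = x3 = x1 = x4, so x2 = x4. But 1 ≠ 2 — contradiction.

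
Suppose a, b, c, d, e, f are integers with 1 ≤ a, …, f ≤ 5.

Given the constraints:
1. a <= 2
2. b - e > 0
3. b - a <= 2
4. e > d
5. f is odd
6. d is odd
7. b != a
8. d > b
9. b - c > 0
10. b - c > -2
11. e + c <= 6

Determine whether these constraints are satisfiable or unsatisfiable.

Constraints 2, 4, and 8 give b < d, d < e, e < b. Chaining: b < d < e < b, which forces b < b — impossible.

Unsatisfiable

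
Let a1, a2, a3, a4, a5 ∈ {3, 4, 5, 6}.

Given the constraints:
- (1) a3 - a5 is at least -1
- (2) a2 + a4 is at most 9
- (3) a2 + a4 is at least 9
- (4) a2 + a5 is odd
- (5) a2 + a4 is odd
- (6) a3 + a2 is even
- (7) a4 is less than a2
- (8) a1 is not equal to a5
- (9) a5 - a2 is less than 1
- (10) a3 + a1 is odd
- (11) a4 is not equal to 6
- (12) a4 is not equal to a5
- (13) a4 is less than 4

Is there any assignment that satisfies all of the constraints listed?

One satisfying assignment is a1 = 3, a2 = 6, a3 = 4, a4 = 3, a5 = 5.
For the less obvious constraints — constraint 1: a3 - a5 = -1; constraint 2: a2 + a4 = 9 — and the others hold by inspection.

Satisfiable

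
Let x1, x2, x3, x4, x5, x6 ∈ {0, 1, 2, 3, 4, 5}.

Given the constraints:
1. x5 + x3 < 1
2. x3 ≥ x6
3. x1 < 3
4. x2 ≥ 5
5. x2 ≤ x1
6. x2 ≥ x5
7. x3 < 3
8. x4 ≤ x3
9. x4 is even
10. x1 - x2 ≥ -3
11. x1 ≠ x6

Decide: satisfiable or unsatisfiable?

From constraints 4 and 5: x1 ≥ x2 and x2 ≥ 5, so x1 ≥ 5. From constraint 3: x1 ≤ 2. But 2 < 5, so no value of x1 works.

Unsatisfiable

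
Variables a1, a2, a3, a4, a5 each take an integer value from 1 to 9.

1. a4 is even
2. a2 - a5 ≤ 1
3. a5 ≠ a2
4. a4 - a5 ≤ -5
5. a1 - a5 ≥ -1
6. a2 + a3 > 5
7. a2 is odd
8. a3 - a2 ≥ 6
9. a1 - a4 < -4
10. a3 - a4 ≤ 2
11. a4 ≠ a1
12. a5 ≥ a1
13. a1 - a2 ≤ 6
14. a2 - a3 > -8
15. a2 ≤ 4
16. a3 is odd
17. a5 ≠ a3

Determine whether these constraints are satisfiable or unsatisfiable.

Constraints 4, 5, 8, 10, and 13 give a1 − a5 ≥ -1, a5 − a4 ≥ 5, a4 − a3 ≥ -2, a3 − a2 ≥ 6, a2 − a1 ≥ -6.
Adding all 5 inequalities: the left sides telescope to 0, and the right sides sum to (-1) + 5 + (-2) + 6 + (-6) = 2. So 0 ≥ 2, which is false.

Unsatisfiable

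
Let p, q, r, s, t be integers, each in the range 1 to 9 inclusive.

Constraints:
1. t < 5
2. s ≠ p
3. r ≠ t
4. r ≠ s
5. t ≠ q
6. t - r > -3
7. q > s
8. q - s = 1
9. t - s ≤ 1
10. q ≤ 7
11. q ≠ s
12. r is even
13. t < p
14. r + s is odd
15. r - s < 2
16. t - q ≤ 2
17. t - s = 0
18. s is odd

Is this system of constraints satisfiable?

Satisfiable

Try p = 8, q = 2, r = 2, s = 1, t = 1.
Check constraint 6: t - r = -1; constraint 8: q - s = 1; constraint 9: t - s = 0. The remaining constraints are straightforward to verify.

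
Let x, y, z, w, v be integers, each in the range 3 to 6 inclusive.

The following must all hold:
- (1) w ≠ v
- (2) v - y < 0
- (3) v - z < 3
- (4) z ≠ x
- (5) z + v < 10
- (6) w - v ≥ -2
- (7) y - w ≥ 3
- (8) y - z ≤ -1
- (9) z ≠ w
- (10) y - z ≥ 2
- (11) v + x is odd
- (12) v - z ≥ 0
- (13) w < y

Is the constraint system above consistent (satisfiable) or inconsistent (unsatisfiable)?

Constraints 6, 7, 8, and 12 give w − v ≥ -2, v − z ≥ 0, z − y ≥ 1, y − w ≥ 3.
Adding all 4 inequalities: the left sides telescope to 0, and the right sides sum to (-2) + 0 + 1 + 3 = 2. So 0 ≥ 2, which is false.

Unsatisfiable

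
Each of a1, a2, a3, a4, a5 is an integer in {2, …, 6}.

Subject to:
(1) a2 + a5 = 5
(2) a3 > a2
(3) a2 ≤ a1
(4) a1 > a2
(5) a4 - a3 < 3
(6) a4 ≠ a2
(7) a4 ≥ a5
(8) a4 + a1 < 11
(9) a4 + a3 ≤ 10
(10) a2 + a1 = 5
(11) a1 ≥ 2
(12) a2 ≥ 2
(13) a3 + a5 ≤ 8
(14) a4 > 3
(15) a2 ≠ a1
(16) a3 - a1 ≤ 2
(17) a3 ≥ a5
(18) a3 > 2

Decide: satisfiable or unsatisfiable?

Take a1 = 3, a2 = 2, a3 = 3, a4 = 5, a5 = 3. Then constraint 1: a2 + a5 = 5; constraint 5: a4 - a3 = 2, and every other listed constraint is also met.

Satisfiable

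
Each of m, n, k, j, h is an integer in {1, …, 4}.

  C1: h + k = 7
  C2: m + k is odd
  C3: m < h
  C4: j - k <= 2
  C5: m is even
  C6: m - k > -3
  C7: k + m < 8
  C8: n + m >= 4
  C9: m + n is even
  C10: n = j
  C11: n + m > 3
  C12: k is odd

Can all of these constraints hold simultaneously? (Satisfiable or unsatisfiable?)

Take m = 2, n = 2, k = 3, j = 2, h = 4. Then constraint 1: h + k = 7; constraint 4: j - k = -1, and every other listed constraint is also met.

Satisfiable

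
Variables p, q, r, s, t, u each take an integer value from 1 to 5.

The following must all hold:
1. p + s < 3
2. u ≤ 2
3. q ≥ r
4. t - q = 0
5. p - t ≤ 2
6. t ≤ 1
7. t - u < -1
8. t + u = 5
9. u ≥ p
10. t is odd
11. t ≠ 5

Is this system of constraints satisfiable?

Unsatisfiable

From constraint 6: t ≤ 1. From constraint 2: u ≤ 2. Hence t + u ≤ 3. But constraint 8 requires t + u = 5, and 5 > 3. Contradiction.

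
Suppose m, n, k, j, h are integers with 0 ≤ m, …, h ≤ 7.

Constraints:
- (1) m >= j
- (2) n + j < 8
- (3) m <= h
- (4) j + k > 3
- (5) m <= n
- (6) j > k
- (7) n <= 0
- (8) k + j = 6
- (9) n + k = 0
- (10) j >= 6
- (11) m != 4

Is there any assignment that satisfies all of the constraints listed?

From constraints 1 and 10: m ≥ j and j ≥ 6, so m ≥ 6. From constraints 5 and 7: m ≤ n and n ≤ 0, so m ≤ 0. But 0 < 6, so no value of m works.

Unsatisfiable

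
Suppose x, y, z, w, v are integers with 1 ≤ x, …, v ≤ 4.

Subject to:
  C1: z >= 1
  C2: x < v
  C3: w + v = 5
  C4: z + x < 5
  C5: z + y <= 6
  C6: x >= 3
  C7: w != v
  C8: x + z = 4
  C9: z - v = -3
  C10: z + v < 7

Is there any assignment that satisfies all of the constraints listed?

One satisfying assignment is x = 3, y = 3, z = 1, w = 1, v = 4.
For the less obvious constraints — constraint 3: w + v = 5; constraint 4: z + x = 4 — and the others hold by inspection.

Satisfiable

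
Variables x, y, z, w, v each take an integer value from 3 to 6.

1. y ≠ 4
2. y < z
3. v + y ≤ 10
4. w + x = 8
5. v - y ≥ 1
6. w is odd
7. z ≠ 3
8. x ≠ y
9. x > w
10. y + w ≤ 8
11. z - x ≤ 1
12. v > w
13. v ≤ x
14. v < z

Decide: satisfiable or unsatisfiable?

Satisfiable

Take x = 5, y = 3, z = 5, w = 3, v = 4. Then constraint 3: v + y = 7; constraint 4: w + x = 8, and every other listed constraint is also met.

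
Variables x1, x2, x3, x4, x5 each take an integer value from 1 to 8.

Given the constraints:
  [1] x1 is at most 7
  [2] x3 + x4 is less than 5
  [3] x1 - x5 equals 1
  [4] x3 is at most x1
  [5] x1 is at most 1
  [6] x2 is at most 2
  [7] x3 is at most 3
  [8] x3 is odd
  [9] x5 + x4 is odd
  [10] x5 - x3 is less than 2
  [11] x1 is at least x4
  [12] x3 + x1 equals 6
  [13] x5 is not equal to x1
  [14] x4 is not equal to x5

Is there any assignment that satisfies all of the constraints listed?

From constraint 7: x3 ≤ 3. From constraint 5: x1 ≤ 1. Hence x3 + x1 ≤ 4. But constraint 12 requires x3 + x1 = 6, and 6 > 4. Contradiction.

Unsatisfiable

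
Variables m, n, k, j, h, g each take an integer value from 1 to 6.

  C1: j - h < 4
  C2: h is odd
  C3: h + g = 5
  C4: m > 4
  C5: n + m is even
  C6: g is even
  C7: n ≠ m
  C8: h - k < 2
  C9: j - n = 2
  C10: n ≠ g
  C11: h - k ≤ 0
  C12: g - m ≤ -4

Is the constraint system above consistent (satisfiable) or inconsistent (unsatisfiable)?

Satisfiable

Try m = 6, n = 4, k = 4, j = 6, h = 3, g = 2.
Check constraint 1: j - h = 3; constraint 3: h + g = 5; constraint 8: h - k = -1. The remaining constraints are straightforward to verify.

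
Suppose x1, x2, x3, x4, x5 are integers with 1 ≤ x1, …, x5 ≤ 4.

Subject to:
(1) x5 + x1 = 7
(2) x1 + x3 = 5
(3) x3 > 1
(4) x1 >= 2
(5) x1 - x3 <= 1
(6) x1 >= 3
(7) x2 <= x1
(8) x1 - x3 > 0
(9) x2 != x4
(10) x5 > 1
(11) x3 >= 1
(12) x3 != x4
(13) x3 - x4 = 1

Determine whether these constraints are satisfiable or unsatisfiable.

Satisfiable

One satisfying assignment is x1 = 3, x2 = 3, x3 = 2, x4 = 1, x5 = 4.
For the less obvious constraints — constraint 1: x5 + x1 = 7; constraint 2: x1 + x3 = 5 — and the others hold by inspection.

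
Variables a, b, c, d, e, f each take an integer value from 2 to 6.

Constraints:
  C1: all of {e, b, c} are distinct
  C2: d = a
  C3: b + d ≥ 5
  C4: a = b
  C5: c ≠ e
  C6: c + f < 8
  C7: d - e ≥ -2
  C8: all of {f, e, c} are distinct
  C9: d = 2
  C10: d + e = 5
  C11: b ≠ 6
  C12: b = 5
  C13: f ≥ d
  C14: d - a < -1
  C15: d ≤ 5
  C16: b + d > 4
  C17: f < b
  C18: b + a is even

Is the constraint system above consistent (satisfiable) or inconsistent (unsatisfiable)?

Unsatisfiable

Constraint 9 fixes d = 2 and constraint 12 fixes b = 5. Constraints 2 and 4 give d = a = b, so d = b. But 2 ≠ 5 — contradiction.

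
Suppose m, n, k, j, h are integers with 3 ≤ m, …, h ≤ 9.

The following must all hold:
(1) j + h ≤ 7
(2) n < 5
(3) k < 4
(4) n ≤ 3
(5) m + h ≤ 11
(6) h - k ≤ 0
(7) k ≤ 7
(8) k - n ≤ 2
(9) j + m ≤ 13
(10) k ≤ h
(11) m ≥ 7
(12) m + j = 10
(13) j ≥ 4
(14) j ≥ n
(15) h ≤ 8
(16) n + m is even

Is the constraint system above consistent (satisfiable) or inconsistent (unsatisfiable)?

From constraint 11: m ≥ 7. From constraint 13: j ≥ 4. Hence m + j ≥ 11. But constraint 12 requires m + j = 10, and 10 < 11. Contradiction.

Unsatisfiable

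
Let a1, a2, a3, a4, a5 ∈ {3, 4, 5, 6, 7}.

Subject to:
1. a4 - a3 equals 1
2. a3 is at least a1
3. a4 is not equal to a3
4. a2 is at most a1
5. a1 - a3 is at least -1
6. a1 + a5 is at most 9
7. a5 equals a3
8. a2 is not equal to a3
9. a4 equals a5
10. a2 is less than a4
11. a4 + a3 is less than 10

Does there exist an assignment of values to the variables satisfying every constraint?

From constraints 7 and 9, a4 = a5 = a3, so a4 = a3. But constraint 3 says a4 ≠ a3. Contradiction.

Unsatisfiable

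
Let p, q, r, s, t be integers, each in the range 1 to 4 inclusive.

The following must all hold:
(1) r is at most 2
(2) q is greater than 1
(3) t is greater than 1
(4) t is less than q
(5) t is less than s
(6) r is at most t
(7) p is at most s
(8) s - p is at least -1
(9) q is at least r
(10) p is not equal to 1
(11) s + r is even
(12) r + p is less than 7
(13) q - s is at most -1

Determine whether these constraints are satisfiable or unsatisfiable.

Setting (p, q, r, s, t) = (2, 3, 2, 4, 2) satisfies everything: constraint 8: s - p = 2; constraint 12: r + p = 4; constraint 13: q - s = -1, and the others follow.

Satisfiable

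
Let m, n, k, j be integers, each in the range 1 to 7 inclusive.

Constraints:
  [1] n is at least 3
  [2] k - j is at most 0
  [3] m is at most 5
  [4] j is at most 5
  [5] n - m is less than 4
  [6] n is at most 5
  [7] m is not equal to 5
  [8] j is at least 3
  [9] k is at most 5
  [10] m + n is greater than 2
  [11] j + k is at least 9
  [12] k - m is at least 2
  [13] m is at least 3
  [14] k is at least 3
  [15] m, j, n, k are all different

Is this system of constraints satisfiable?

Unsatisfiable

Constraints 1, 3, 4, 6, 8, 9, 13, and 14 confine each of m, j, n, k to the 3 values {3, …, 5}.
Constraint 15 requires all 4 of them to be distinct, but only 3 values are available — impossible by the pigeonhole principle.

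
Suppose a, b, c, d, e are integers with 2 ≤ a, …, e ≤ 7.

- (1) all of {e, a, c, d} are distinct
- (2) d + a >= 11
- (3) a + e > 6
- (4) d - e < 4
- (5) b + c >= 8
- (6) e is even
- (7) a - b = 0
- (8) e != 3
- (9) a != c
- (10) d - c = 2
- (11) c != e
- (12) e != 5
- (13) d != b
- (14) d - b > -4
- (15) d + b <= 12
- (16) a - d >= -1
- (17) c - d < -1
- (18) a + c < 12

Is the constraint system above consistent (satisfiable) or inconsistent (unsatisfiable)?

Satisfiable

One satisfying assignment is a = 6, b = 6, c = 3, d = 5, e = 2.
For the less obvious constraints — constraint 2: d + a = 11; constraint 3: a + e = 8 — and the others hold by inspection.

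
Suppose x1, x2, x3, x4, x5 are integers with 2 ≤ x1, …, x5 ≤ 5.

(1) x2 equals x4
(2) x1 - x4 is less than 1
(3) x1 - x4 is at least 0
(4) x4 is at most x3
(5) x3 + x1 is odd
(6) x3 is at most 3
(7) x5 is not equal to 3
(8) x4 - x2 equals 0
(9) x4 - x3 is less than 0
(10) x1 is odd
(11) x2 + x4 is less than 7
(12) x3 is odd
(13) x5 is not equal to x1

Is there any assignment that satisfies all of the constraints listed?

Unsatisfiable

Constraint 12 makes x3 odd and constraint 10 makes x1 odd, so x3 + x1 must be even. Constraint 5 says x3 + x1 is odd — contradiction.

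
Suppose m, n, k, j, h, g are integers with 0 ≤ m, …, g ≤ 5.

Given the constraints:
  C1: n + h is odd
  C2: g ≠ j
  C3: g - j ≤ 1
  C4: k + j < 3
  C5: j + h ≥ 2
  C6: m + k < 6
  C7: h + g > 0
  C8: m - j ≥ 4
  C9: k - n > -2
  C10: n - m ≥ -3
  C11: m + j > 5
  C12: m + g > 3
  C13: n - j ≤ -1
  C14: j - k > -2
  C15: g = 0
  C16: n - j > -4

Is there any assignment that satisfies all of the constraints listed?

Constraints 8, 10, and 13 give n − m ≥ -3, m − j ≥ 4, j − n ≥ 1.
Adding all 3 inequalities: the left sides telescope to 0, and the right sides sum to (-3) + 4 + 1 = 2. So 0 ≥ 2, which is false.

Unsatisfiable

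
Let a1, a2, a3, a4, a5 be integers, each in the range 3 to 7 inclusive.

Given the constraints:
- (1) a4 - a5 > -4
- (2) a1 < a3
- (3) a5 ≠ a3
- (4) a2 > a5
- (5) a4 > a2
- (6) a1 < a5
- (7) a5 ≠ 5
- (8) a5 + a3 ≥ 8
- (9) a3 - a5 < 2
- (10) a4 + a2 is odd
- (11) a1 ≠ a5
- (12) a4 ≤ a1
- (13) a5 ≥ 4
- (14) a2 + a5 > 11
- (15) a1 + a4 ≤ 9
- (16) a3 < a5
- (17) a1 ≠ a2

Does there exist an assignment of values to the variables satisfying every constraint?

Unsatisfiable

Constraints 2, 4, 5, 12, and 16 give a5 < a2, a2 < a4, a4 ≤ a1, a1 < a3, a3 < a5. Chaining: a5 < a2 < a4 ≤ a1 < a3 < a5, which forces a5 < a5 — impossible.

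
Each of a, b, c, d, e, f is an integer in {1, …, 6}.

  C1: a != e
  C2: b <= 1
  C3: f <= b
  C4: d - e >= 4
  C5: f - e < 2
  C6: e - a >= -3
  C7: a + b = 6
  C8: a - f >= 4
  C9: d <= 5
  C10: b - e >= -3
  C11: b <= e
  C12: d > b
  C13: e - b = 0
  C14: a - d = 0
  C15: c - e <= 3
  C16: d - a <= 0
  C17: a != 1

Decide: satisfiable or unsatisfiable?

Constraints 4, 6, and 16 give d − e ≥ 4, e − a ≥ -3, a − d ≥ 0.
Adding all 3 inequalities: the left sides telescope to 0, and the right sides sum to 4 + (-3) + 0 = 1. So 0 ≥ 1, which is false.

Unsatisfiable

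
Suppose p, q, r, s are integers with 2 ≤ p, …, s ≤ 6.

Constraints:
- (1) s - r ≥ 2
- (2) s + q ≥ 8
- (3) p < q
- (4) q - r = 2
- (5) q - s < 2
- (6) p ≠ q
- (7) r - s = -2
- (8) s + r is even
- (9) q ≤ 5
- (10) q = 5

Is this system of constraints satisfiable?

Satisfiable

Setting (p, q, r, s) = (4, 5, 3, 5) satisfies everything: constraint 1: s - r = 2; constraint 2: s + q = 10, and the others follow.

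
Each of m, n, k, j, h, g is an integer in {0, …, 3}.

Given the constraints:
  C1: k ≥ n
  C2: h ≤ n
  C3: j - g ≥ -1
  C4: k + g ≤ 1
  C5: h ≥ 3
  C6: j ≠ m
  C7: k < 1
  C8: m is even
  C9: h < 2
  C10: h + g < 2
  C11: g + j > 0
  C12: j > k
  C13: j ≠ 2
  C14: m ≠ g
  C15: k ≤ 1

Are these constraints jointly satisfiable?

From constraints 2 and 5: n ≥ h and h ≥ 3, so n ≥ 3. From constraints 1 and 15: n ≤ k and k ≤ 1, so n ≤ 1. But 1 < 3, so no value of n works.

Unsatisfiable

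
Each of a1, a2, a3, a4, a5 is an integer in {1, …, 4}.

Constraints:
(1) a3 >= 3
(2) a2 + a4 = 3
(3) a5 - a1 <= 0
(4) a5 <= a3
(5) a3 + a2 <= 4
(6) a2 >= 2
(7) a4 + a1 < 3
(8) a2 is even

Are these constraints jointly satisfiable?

From constraint 1: a3 ≥ 3. From constraint 6: a2 ≥ 2. Hence a3 + a2 ≥ 5. But constraint 5 requires a3 + a2 ≤ 4, and 4 < 5. Contradiction.

Unsatisfiable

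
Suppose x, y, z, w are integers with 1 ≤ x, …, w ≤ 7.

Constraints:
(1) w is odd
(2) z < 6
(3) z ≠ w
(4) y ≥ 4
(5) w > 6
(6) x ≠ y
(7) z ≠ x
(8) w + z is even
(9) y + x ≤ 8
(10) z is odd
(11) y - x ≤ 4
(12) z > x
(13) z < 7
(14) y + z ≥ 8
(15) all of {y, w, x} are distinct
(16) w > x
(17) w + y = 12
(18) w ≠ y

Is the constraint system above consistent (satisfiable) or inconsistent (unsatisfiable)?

The assignment x = 2, y = 5, z = 5, w = 7 works:
  constraint 9 holds since y + x = 7.
  constraint 11 holds since y - x = 3.
  constraint 14 holds since y + z = 10.
The rest check out directly.

Satisfiable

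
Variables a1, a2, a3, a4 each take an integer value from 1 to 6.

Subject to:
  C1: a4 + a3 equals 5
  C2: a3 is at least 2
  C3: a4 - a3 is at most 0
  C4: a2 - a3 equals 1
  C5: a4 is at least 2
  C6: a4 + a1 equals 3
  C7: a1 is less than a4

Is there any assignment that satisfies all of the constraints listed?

Satisfiable

Try a1 = 1, a2 = 4, a3 = 3, a4 = 2.
Check constraint 1: a4 + a3 = 5; constraint 3: a4 - a3 = -1; constraint 4: a2 - a3 = 1. The remaining constraints are straightforward to verify.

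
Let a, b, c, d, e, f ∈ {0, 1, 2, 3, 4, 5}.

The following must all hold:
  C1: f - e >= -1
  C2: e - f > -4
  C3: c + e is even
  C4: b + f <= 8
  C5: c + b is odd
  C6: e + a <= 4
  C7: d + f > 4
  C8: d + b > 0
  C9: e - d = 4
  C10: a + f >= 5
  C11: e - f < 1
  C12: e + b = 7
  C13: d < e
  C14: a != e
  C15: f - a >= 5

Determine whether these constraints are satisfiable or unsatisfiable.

Satisfiable

One satisfying assignment is a = 0, b = 3, c = 2, d = 0, e = 4, f = 5.
For the less obvious constraints — constraint 1: f - e = 1; constraint 2: e - f = -1 — and the others hold by inspection.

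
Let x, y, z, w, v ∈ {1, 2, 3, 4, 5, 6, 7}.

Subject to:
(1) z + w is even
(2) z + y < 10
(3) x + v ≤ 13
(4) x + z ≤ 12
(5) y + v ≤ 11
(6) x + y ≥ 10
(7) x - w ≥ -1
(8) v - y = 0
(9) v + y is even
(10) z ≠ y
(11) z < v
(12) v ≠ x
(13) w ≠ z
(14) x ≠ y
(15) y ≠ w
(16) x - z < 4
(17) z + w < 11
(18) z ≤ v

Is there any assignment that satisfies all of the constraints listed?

Satisfiable

Try x = 6, y = 4, z = 3, w = 5, v = 4.
Check constraint 2: z + y = 7; constraint 3: x + v = 10. The remaining constraints are straightforward to verify.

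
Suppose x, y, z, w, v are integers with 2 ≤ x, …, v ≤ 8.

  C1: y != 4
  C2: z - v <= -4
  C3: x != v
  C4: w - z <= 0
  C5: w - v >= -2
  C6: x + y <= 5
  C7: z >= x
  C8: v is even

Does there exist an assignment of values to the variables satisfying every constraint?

Unsatisfiable

Constraints 2, 4, and 5 give w − v ≥ -2, v − z ≥ 4, z − w ≥ 0.
Adding all 3 inequalities: the left sides telescope to 0, and the right sides sum to (-2) + 4 + 0 = 2. So 0 ≥ 2, which is false.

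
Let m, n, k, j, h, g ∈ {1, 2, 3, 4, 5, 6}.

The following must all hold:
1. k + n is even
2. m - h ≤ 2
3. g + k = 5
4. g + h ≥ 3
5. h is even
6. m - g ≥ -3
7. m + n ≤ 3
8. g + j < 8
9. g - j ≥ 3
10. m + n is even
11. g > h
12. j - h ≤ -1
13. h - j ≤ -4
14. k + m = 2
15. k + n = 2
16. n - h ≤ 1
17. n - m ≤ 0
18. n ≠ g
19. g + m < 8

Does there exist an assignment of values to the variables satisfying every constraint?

Constraints 2, 6, 9, and 13 give h − m ≥ -2, m − g ≥ -3, g − j ≥ 3, j − h ≥ 4.
Adding all 4 inequalities: the left sides telescope to 0, and the right sides sum to (-2) + (-3) + 3 + 4 = 2. So 0 ≥ 2, which is false.

Unsatisfiable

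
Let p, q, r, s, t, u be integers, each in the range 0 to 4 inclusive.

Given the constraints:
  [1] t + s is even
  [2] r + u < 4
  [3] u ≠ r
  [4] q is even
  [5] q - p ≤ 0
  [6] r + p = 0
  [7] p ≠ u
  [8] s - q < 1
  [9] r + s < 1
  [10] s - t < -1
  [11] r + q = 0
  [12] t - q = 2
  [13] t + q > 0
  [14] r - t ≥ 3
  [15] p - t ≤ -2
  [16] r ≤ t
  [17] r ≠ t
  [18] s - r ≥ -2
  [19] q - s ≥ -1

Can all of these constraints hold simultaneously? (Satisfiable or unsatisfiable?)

Unsatisfiable

Constraints 5, 14, 15, 18, and 19 give q − s ≥ -1, s − r ≥ -2, r − t ≥ 3, t − p ≥ 2, p − q ≥ 0.
Adding all 5 inequalities: the left sides telescope to 0, and the right sides sum to (-1) + (-2) + 3 + 2 + 0 = 2. So 0 ≥ 2, which is false.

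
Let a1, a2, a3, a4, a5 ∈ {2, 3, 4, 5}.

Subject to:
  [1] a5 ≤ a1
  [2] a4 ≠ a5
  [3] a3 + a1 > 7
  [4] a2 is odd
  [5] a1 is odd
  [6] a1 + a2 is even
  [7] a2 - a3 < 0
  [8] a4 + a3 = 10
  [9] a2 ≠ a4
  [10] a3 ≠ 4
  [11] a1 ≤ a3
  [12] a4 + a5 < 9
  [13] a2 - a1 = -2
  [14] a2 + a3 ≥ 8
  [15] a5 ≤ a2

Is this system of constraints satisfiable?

Satisfiable

The assignment a1 = 5, a2 = 3, a3 = 5, a4 = 5, a5 = 3 works:
  constraint 3 holds since a3 + a1 = 10.
  constraint 7 holds since a2 - a3 = -2.
The rest check out directly.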